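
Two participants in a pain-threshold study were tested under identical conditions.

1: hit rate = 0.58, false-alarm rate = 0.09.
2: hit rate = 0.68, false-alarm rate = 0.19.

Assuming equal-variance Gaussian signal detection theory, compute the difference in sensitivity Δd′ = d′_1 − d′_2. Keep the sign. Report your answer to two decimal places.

1: z(0.58) = 0.202, z(0.09) = -1.341, d' = 1.543
2: z(0.68) = 0.468, z(0.19) = -0.878, d' = 1.346
Δd' = d'_1 − d'_2 = 1.543 − 1.346 = 0.197
1 has the higher sensitivity.

Δd′ = 0.20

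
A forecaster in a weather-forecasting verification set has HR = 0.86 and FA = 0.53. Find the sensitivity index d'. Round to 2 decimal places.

d' = 1.01

Φ⁻¹(H) = Φ⁻¹(0.86) = 1.0803
Φ⁻¹(FA) = Φ⁻¹(0.53) = 0.0753
d' = z(H) − z(FA) = 1.0803 − 0.0753 = 1.0050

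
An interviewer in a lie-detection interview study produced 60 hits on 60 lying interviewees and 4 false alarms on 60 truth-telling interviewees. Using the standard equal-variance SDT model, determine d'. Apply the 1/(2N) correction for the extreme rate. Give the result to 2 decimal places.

The hit rate is 60/60 = 1, so apply the 1/(2N) correction: H → 1 − 1/(2·60) = 0.99167.
z(H) = z(0.99167) = 2.394
z(FA) = z(0.06667) = -1.501
d' = 2.394 − (-1.501) = 3.895

d' = 3.90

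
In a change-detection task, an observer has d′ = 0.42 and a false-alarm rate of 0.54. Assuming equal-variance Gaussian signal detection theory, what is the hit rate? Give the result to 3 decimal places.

hit rate = 0.699

z(false-alarm rate) = z(0.54) = 0.1004
z(H) = z(FA) + d' = 0.1004 + 0.42 = 0.5204
hit rate = Φ(0.5204) = 0.6986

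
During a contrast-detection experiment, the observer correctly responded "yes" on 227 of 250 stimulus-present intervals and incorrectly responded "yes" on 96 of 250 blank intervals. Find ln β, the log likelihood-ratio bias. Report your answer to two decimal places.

H = 227/250 = 0.9080
FA = 96/250 = 0.3840
z(0.9080) = 1.329, z(0.3840) = -0.295
ln β = −½·[z(H)² − z(FA)²] = −0.5 × (1.766 − 0.087) = -0.8395

ln β = -0.84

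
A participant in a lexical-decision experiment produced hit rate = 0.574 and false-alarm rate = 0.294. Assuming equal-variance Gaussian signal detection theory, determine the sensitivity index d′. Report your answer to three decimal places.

Φ⁻¹(H) = 0.1866
Φ⁻¹(FA) = -0.5417
d' = z(H) − z(FA) = 0.1866 − (-0.5417) = 0.7283

d′ = 0.728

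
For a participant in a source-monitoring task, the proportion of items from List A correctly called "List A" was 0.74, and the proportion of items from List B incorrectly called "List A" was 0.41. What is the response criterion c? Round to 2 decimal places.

c = -0.21

z(H) = 0.6433
z(FA) = -0.2275
c = −½·[z(H) + z(FA)] = −0.5 × (0.6433 + (-0.2275)) = -0.2079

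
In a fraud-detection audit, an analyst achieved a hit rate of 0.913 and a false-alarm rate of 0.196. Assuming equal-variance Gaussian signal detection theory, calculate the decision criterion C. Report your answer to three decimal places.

C = -0.252

z(H) = z(0.913) = 1.3595
z(FA) = z(0.196) = -0.8560
c = −½·[z(H) + z(FA)] = −0.5 × (1.3595 + (-0.8560)) = -0.25175
c < 0: the analyst has a liberal response bias.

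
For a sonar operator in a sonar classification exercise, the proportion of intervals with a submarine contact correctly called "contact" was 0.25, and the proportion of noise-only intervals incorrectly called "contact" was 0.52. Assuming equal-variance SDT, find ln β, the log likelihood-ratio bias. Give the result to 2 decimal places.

z(0.25) = -0.674, z(0.52) = 0.050
ln β = −½·[z(H)² − z(FA)²] = −0.5 × (0.454 − 0.003) = -0.2255

ln β = -0.23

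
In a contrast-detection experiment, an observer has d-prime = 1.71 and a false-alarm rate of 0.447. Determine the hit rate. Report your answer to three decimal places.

z(false-alarm rate) = z(0.447) = -0.1332
z(H) = z(FA) + d' = -0.1332 + 1.71 = 1.5768
hit rate = Φ(1.5768) = 0.9426

hit rate = 0.943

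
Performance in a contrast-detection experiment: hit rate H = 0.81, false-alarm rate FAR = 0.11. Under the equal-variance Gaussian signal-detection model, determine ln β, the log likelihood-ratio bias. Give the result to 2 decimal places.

ln β = 0.37

z(H) = z(0.81) = 0.878
z(FA) = z(0.11) = -1.227
ln β = −½·[z(H)² − z(FA)²] = −0.5 × (0.771 − 1.506) = 0.3675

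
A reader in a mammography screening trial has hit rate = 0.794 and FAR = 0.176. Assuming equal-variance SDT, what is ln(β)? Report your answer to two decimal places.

z(H) = z(0.794) = 0.820
z(FA) = z(0.176) = -0.931
ln β = −½·[z(H)² − z(FA)²] = −0.5 × (0.672 − 0.867) = 0.0975

ln β = 0.10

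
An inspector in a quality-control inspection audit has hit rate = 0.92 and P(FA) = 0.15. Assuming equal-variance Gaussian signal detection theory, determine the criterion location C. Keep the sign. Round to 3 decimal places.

z(0.92) = 1.4051, z(0.15) = -1.0364
c = −½·[z(H) + z(FA)] = −0.5 × (1.4051 + (-1.0364)) = -0.18435

C = -0.184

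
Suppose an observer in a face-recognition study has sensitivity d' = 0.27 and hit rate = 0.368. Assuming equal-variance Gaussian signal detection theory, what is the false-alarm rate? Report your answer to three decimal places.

z(hit rate) = z(0.368) = -0.3372
z(FA) = z(H) − d' = -0.3372 − 0.27 = -0.6072
false-alarm rate = Φ(-0.6072) = 0.2719

false-alarm rate = 0.272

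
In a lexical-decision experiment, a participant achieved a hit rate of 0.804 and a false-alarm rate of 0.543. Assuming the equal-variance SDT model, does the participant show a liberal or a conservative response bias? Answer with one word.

liberal

z(H) = 0.856, z(FA) = 0.108
c = −½·(z(H) + z(FA)) = -0.482
c < 0 → liberal criterion (biased toward responding “yes”).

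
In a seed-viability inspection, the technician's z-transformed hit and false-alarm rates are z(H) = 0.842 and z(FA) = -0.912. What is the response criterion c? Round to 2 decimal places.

c = 0.04

c = −½·[z(H) + z(FA)] = −½·(0.842 + (-0.912)) = 0.035
c > 0: the technician has a conservative response bias.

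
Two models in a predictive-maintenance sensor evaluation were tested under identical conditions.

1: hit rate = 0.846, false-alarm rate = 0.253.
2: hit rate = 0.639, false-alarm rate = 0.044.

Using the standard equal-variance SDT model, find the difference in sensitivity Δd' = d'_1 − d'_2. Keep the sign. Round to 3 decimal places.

Δd' = -0.377

1: z(0.846) = 1.0194, z(0.253) = -0.6651, d' = 1.6845
2: z(0.639) = 0.3558, z(0.044) = -1.7060, d' = 2.0618
Δd' = d'_1 − d'_2 = 1.6845 − 2.0618 = -0.3773
2 has the higher sensitivity.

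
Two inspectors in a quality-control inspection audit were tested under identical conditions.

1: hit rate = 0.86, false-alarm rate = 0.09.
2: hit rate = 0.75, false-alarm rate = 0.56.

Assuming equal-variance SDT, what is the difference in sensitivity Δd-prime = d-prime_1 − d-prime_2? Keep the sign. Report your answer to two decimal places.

1: z(0.86) = 1.080, z(0.09) = -1.341, d' = 2.421
2: z(0.75) = 0.674, z(0.56) = 0.151, d' = 0.523
Δd' = d'_1 − d'_2 = 2.421 − 0.523 = 1.898
1 has the higher sensitivity.

Δd-prime = 1.90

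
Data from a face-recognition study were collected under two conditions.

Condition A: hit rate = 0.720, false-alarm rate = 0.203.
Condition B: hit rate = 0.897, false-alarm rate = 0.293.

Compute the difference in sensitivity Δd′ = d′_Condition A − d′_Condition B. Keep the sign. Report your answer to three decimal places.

Δd′ = -0.395

Condition A: z(0.720) = 0.5828, z(0.203) = -0.8310, d' = 1.4138
Condition B: z(0.897) = 1.2646, z(0.293) = -0.5446, d' = 1.8092
Δd' = d'_Condition A − d'_Condition B = 1.4138 − 1.8092 = -0.3954
Condition B has the higher sensitivity.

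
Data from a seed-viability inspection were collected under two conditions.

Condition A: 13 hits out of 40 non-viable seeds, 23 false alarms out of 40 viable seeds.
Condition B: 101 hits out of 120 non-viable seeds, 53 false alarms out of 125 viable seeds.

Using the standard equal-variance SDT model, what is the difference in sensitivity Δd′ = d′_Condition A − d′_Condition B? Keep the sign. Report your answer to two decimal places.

Condition A: z(0.3250) = -0.454, z(0.5750) = 0.189, d' = -0.643
Condition B: z(0.8417) = 1.001, z(0.4240) = -0.192, d' = 1.193
Δd' = d'_Condition A − d'_Condition B = -0.643 − 1.193 = -1.836
Condition B has the higher sensitivity.

Δd′ = -1.84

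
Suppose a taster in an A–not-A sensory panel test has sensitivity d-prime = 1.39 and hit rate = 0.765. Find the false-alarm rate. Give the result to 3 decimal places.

z(hit rate) = z(0.765) = 0.7225
z(FA) = z(H) − d' = 0.7225 − 1.39 = -0.6675
false-alarm rate = Φ(-0.6675) = 0.2522

false-alarm rate = 0.252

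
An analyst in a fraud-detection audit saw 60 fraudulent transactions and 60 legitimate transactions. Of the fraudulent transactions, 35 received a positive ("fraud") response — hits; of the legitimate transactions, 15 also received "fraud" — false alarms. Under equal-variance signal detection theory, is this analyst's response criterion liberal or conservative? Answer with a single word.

conservative

z(H) = 0.210, z(FA) = -0.674
c = −½·(z(H) + z(FA)) = 0.232
c > 0 → conservative criterion (biased toward responding “no”).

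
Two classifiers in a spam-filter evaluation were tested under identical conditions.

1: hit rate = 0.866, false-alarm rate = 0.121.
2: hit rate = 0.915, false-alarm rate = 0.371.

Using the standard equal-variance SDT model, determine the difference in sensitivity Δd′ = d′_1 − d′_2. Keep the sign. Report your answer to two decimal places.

Δd′ = 0.58

1: z(0.866) = 1.108, z(0.121) = -1.170, d' = 2.278
2: z(0.915) = 1.372, z(0.371) = -0.329, d' = 1.701
Δd' = d'_1 − d'_2 = 2.278 − 1.701 = 0.577
1 has the higher sensitivity.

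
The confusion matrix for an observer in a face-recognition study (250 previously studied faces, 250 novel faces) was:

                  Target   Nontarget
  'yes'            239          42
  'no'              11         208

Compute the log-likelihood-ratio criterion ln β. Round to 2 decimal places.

ln β = -0.99

H = 239/250 = 0.9560
FA = 42/250 = 0.1680
z(H) = z(0.9560) = 1.706
z(FA) = z(0.1680) = -0.962
ln β = −½·[z(H)² − z(FA)²] = −0.5 × (2.910 − 0.925) = -0.9925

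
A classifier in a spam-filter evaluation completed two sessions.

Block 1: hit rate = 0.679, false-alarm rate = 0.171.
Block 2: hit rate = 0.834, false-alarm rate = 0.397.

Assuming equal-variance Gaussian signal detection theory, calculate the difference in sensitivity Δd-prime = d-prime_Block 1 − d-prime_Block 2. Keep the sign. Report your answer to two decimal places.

Block 1: z(0.679) = 0.465, z(0.171) = -0.950, d' = 1.415
Block 2: z(0.834) = 0.970, z(0.397) = -0.261, d' = 1.231
Δd' = d'_Block 1 − d'_Block 2 = 1.415 − 1.231 = 0.184
Block 1 has the higher sensitivity.

Δd-prime = 0.18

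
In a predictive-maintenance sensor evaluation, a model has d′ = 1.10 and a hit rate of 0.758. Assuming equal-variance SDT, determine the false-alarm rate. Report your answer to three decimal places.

z(hit rate) = z(0.758) = 0.6999
z(FA) = z(H) − d' = 0.6999 − 1.10 = -0.4001
false-alarm rate = Φ(-0.4001) = 0.3445

false-alarm rate = 0.345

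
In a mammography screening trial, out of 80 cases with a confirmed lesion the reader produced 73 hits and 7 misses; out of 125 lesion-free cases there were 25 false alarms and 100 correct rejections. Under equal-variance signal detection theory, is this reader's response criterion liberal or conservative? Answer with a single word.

liberal

z(H) = 1.356, z(FA) = -0.842
c = −½·(z(H) + z(FA)) = -0.257
c < 0 → liberal criterion (biased toward responding “yes”).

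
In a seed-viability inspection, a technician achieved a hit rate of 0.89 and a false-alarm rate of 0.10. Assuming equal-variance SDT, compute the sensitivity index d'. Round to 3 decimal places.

d' = 2.508

z(H) = 1.2265
z(FA) = -1.2816
d' = z(H) − z(FA) = 1.2265 − (-1.2816) = 2.5081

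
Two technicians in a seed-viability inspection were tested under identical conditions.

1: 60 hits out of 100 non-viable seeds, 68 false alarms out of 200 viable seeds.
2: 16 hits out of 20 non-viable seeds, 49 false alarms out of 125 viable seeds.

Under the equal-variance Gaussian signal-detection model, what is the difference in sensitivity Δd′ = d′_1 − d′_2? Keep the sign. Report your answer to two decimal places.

1: z(0.6000) = 0.253, z(0.3400) = -0.412, d' = 0.665
2: z(0.8000) = 0.842, z(0.3920) = -0.274, d' = 1.116
Δd' = d'_1 − d'_2 = 0.665 − 1.116 = -0.451
2 has the higher sensitivity.

Δd′ = -0.45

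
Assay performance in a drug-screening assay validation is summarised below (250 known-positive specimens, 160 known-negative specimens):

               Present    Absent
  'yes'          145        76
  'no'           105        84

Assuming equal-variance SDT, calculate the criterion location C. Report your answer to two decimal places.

C = -0.07

H = 145/250 = 0.5800
FA = 76/160 = 0.4750
z(0.5800) = 0.202, z(0.4750) = -0.063
c = −½·[z(H) + z(FA)] = −0.5 × (0.202 + (-0.063)) = -0.0695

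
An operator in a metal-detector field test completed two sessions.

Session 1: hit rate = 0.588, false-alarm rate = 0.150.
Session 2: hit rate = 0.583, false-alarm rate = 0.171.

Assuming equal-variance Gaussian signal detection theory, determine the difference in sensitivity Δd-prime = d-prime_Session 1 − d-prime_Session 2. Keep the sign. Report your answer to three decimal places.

Δd-prime = 0.099

Session 1: z(0.588) = 0.2224, z(0.150) = -1.0364, d' = 1.2588
Session 2: z(0.583) = 0.2096, z(0.171) = -0.9502, d' = 1.1598
Δd' = d'_Session 1 − d'_Session 2 = 1.2588 − 1.1598 = 0.0990
Session 1 has the higher sensitivity.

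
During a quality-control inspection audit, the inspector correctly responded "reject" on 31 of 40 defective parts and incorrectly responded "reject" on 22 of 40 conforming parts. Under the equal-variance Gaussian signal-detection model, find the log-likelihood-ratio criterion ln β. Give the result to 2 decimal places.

ln β = -0.28

H = 31/40 = 0.7750
FA = 22/40 = 0.5500
z(H) = z(0.7750) = 0.755
z(FA) = z(0.5500) = 0.126
ln β = −½·[z(H)² − z(FA)²] = −0.5 × (0.570 − 0.016) = -0.277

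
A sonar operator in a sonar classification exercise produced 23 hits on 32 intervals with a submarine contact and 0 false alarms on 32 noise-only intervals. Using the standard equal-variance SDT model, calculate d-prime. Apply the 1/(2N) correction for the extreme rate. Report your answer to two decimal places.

The false-alarm rate is 0/32 = 0, so apply the 1/(2N) correction: FA → 1/(2·32) = 0.01562.
z(H) = z(0.71875) = 0.579
z(FA) = z(0.01562) = -2.154
d' = 0.579 − (-2.154) = 2.733

d-prime = 2.73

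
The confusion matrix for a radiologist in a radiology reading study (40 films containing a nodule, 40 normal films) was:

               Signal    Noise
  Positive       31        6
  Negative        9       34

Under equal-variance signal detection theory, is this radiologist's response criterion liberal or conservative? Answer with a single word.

conservative

z(H) = 0.755, z(FA) = -1.036
c = −½·(z(H) + z(FA)) = 0.1405
c > 0 → conservative criterion (biased toward responding “no”).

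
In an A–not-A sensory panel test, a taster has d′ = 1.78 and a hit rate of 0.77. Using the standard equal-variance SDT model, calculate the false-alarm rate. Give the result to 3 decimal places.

z(hit rate) = z(0.77) = 0.7388
z(FA) = z(H) − d' = 0.7388 − 1.78 = -1.0412
false-alarm rate = Φ(-1.0412) = 0.1489

false-alarm rate = 0.149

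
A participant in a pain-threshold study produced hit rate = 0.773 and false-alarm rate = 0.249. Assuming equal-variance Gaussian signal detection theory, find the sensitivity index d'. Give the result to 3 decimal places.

d' = 1.426

z(H) = z(0.773) = 0.7488
z(FA) = z(0.249) = -0.6776
d' = z(H) − z(FA) = 0.7488 − (-0.6776) = 1.4264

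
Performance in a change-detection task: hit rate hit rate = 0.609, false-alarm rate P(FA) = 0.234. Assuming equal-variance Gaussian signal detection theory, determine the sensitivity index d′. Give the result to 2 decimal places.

z(H) = 0.2767
z(FA) = -0.7257
d' = z(H) − z(FA) = 0.2767 − (-0.7257) = 1.0024

d′ = 1.00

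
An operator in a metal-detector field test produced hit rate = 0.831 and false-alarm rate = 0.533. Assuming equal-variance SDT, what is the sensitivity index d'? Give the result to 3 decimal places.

z(H) = 0.9581
z(FA) = 0.0828
d' = z(H) − z(FA) = 0.9581 − 0.0828 = 0.8753

d' = 0.875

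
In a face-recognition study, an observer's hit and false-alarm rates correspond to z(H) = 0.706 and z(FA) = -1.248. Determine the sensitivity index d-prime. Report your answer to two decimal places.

d-prime = 1.95

d' = z(H) − z(FA) = 0.706 − (-1.248) = 1.954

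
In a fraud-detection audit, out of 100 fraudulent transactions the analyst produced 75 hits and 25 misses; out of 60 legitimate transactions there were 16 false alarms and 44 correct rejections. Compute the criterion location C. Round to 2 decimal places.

C = -0.03

H = 75/100 = 0.7500
FA = 16/60 = 0.2667
z(H) = 0.674
z(FA) = -0.623
c = −½·[z(H) + z(FA)] = −0.5 × (0.674 + (-0.623)) = -0.0255
c < 0: the analyst has a liberal response bias.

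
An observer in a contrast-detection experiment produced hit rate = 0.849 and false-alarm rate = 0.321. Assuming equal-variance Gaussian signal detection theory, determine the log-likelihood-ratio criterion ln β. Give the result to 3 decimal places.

ln β = -0.425

z(H) = 1.0322
z(FA) = -0.4649
ln β = −½·[z(H)² − z(FA)²] = −0.5 × (1.0654 − 0.2161) = -0.42465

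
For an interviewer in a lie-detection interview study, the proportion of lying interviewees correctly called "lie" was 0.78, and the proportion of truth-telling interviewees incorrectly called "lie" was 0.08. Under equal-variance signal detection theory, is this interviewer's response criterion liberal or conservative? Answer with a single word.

conservative

z(H) = 0.772, z(FA) = -1.405
c = −½·(z(H) + z(FA)) = 0.3165
c > 0 → conservative criterion (biased toward responding “no”).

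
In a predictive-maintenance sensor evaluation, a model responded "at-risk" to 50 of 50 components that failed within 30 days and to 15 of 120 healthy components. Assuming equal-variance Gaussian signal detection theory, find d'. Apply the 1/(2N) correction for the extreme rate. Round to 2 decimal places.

d' = 3.48

The hit rate is 50/50 = 1, so apply the 1/(2N) correction: H → 1 − 1/(2·50) = 0.99000.
z(H) = z(0.99000) = 2.326
z(FA) = z(0.12500) = -1.150
d' = 2.326 − (-1.150) = 3.476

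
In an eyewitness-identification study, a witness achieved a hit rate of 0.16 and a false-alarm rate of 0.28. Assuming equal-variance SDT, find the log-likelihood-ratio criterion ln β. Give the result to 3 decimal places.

z(H) = z(0.16) = -0.9945
z(FA) = z(0.28) = -0.5828
ln β = −½·[z(H)² − z(FA)²] = −0.5 × (0.9890 − 0.3397) = -0.32465

ln β = -0.325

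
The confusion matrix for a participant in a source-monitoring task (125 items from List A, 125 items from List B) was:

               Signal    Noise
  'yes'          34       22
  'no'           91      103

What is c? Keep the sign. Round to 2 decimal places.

c = 0.77

H = 34/125 = 0.2720
FA = 22/125 = 0.1760
Φ⁻¹(H) = -0.607
Φ⁻¹(FA) = -0.931
c = −½·[z(H) + z(FA)] = −0.5 × (-0.607 + (-0.931)) = 0.769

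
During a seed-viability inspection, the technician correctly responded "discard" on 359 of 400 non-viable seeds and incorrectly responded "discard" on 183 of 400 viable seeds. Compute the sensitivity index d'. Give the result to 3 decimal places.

d' = 1.374

H = 359/400 = 0.8975
FA = 183/400 = 0.4575
z(H) = 1.2674
z(FA) = -0.1067
d' = z(H) − z(FA) = 1.2674 − (-0.1067) = 1.3741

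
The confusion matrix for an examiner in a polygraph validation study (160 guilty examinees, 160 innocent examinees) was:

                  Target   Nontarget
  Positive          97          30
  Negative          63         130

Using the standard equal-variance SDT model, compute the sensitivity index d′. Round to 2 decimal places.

H = 97/160 = 0.6062
FA = 30/160 = 0.1875
z(0.6062) = 0.2694, z(0.1875) = -0.8871
d' = z(H) − z(FA) = 0.2694 − (-0.8871) = 1.1565

d′ = 1.16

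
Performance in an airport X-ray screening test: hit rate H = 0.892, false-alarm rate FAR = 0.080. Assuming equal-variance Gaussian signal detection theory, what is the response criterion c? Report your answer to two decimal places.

Φ⁻¹(H) = Φ⁻¹(0.892) = 1.2372
Φ⁻¹(FA) = Φ⁻¹(0.080) = -1.4051
c = −½·[z(H) + z(FA)] = −0.5 × (1.2372 + (-1.4051)) = 0.08395

c = 0.08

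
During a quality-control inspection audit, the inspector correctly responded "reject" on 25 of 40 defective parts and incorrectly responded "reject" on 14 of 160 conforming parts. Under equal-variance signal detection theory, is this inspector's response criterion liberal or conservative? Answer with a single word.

conservative

z(H) = 0.319, z(FA) = -1.356
c = −½·(z(H) + z(FA)) = 0.5185
c > 0 → conservative criterion (biased toward responding “no”).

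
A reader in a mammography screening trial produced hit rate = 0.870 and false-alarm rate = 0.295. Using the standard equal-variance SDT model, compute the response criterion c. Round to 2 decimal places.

z(H) = 1.1264
z(FA) = -0.5388
c = −½·[z(H) + z(FA)] = −0.5 × (1.1264 + (-0.5388)) = -0.2938

c = -0.29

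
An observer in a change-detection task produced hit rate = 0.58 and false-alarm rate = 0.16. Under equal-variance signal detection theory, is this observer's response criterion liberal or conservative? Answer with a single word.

conservative

z(H) = 0.202, z(FA) = -0.994
c = −½·(z(H) + z(FA)) = 0.396
c > 0 → conservative criterion (biased toward responding “no”).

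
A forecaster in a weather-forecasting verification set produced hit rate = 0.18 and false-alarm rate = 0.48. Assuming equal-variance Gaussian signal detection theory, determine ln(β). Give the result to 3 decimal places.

ln β = -0.418

z(H) = -0.9154
z(FA) = -0.0502
ln β = −½·[z(H)² − z(FA)²] = −0.5 × (0.8380 − 0.0025) = -0.41775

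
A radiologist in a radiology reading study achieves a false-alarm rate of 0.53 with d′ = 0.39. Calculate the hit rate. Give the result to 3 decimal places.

z(false-alarm rate) = z(0.53) = 0.0753
z(H) = z(FA) + d' = 0.0753 + 0.39 = 0.4653
hit rate = Φ(0.4653) = 0.6791

hit rate = 0.679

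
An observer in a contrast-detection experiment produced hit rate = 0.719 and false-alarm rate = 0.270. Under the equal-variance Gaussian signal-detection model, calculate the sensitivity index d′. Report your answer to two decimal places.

d′ = 1.19

z(H) = z(0.719) = 0.580
z(FA) = z(0.270) = -0.613
d' = z(H) − z(FA) = 0.580 − (-0.613) = 1.193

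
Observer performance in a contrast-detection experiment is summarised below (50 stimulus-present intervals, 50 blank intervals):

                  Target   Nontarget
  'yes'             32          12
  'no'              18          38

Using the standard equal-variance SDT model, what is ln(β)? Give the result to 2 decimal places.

H = 32/50 = 0.6400
FA = 12/50 = 0.2400
Φ⁻¹(H) = Φ⁻¹(0.6400) = 0.358
Φ⁻¹(FA) = Φ⁻¹(0.2400) = -0.706
ln β = −½·[z(H)² − z(FA)²] = −0.5 × (0.128 − 0.498) = 0.185

ln β = 0.19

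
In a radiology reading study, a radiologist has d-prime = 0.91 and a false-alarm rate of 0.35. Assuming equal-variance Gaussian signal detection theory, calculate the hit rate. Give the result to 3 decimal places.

z(false-alarm rate) = z(0.35) = -0.3853
z(H) = z(FA) + d' = -0.3853 + 0.91 = 0.5247
hit rate = Φ(0.5247) = 0.7001

hit rate = 0.700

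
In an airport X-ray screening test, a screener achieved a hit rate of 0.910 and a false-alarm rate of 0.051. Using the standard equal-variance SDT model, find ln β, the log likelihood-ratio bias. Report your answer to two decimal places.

Φ⁻¹(0.910) = 1.341, Φ⁻¹(0.051) = -1.635
ln β = −½·[z(H)² − z(FA)²] = −0.5 × (1.798 − 2.673) = 0.4375

ln β = 0.44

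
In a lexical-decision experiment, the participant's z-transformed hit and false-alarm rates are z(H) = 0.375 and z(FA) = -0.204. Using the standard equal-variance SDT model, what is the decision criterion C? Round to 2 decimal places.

C = -0.09

c = −½·[z(H) + z(FA)] = −½·(0.375 + (-0.204)) = -0.0855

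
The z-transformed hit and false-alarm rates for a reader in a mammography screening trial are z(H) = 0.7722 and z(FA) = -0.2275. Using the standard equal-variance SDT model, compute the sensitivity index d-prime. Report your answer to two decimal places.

d-prime = 1.00

d' = z(H) − z(FA) = 0.7722 − (-0.2275) = 0.9997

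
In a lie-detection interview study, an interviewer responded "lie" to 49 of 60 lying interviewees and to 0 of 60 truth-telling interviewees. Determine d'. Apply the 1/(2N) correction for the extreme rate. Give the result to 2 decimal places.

The false-alarm rate is 0/60 = 0, so apply the 1/(2N) correction: FA → 1/(2·60) = 0.00833.
z(H) = z(0.81667) = 0.903
z(FA) = z(0.00833) = -2.394
d' = 0.903 − (-2.394) = 3.297

d' = 3.30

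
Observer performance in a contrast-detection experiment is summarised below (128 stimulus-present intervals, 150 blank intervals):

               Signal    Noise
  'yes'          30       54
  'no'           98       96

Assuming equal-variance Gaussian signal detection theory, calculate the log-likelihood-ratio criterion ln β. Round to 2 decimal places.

H = 30/128 = 0.2344
FA = 54/150 = 0.3600
z(0.2344) = -0.724, z(0.3600) = -0.358
ln β = −½·[z(H)² − z(FA)²] = −0.5 × (0.524 − 0.128) = -0.198

ln β = -0.20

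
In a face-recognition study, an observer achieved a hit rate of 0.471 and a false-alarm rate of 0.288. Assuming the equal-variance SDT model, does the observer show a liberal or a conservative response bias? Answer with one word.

z(H) = -0.073, z(FA) = -0.559
c = −½·(z(H) + z(FA)) = 0.316
c > 0 → conservative criterion (biased toward responding “no”).

conservative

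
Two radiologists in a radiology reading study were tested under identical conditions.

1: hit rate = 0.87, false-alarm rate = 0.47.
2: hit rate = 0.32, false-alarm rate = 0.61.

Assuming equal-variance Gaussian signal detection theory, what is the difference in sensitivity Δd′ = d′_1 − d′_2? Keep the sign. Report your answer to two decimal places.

1: z(0.87) = 1.126, z(0.47) = -0.075, d' = 1.201
2: z(0.32) = -0.468, z(0.61) = 0.279, d' = -0.747
Δd' = d'_1 − d'_2 = 1.201 − (-0.747) = 1.948
1 has the higher sensitivity.

Δd′ = 1.95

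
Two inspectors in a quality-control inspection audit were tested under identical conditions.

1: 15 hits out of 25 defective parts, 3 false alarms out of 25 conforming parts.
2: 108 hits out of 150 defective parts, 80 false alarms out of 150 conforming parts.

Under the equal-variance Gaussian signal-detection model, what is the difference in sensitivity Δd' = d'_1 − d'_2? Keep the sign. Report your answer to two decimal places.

Δd' = 0.93

1: z(0.6000) = 0.253, z(0.1200) = -1.175, d' = 1.428
2: z(0.7200) = 0.583, z(0.5333) = 0.084, d' = 0.499
Δd' = d'_1 − d'_2 = 1.428 − 0.499 = 0.929
1 has the higher sensitivity.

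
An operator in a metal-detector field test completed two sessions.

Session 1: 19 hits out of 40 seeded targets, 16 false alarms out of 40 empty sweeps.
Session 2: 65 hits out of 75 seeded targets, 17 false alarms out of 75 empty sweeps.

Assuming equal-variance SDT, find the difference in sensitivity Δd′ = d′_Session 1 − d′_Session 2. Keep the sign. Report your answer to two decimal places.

Session 1: z(0.4750) = -0.063, z(0.4000) = -0.253, d' = 0.190
Session 2: z(0.8667) = 1.111, z(0.2267) = -0.750, d' = 1.861
Δd' = d'_Session 1 − d'_Session 2 = 0.190 − 1.861 = -1.671
Session 2 has the higher sensitivity.

Δd′ = -1.67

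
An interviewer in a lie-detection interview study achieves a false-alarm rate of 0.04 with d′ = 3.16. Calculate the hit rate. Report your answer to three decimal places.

z(false-alarm rate) = z(0.04) = -1.7507
z(H) = z(FA) + d' = -1.7507 + 3.16 = 1.4093
hit rate = Φ(1.4093) = 0.9206

hit rate = 0.921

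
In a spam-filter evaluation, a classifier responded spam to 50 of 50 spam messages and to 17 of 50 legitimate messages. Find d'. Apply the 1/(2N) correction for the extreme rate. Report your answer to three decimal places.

d' = 2.739

The hit rate is 50/50 = 1, so apply the 1/(2N) correction: H → 1 − 1/(2·50) = 0.99000.
z(H) = z(0.99000) = 2.3263
z(FA) = z(0.34000) = -0.4125
d' = 2.3263 − (-0.4125) = 2.7388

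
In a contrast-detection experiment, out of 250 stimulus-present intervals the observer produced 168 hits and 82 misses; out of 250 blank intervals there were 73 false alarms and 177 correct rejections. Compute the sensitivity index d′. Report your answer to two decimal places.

H = 168/250 = 0.6720
FA = 73/250 = 0.2920
z(H) = z(0.6720) = 0.445
z(FA) = z(0.2920) = -0.548
d' = z(H) − z(FA) = 0.445 − (-0.548) = 0.993

d′ = 0.99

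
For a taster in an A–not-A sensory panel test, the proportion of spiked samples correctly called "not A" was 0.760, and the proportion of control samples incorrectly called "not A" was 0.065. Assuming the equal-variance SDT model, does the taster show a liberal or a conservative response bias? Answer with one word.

z(H) = 0.706, z(FA) = -1.514
c = −½·(z(H) + z(FA)) = 0.404
c > 0 → conservative criterion (biased toward responding “no”).

conservative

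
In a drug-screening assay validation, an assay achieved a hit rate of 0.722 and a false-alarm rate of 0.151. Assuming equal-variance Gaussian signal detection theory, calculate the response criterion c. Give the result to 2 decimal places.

c = 0.22

z(H) = z(0.722) = 0.5888
z(FA) = z(0.151) = -1.0322
c = −½·[z(H) + z(FA)] = −0.5 × (0.5888 + (-1.0322)) = 0.2217
c > 0: the assay has a conservative response bias.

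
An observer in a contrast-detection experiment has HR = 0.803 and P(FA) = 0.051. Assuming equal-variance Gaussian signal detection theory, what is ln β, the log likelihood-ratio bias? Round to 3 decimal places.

ln β = 0.974

z(0.803) = 0.8524, z(0.051) = -1.6352
ln β = −½·[z(H)² − z(FA)²] = −0.5 × (0.7266 − 2.6739) = 0.97365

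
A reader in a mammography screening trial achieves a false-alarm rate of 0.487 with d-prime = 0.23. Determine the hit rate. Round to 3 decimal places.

hit rate = 0.578

z(false-alarm rate) = z(0.487) = -0.0326
z(H) = z(FA) + d' = -0.0326 + 0.23 = 0.1974
hit rate = Φ(0.1974) = 0.5782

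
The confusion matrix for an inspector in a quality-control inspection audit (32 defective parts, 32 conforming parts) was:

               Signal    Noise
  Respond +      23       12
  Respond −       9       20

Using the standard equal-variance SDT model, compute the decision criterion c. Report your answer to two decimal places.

H = 23/32 = 0.7188
FA = 12/32 = 0.3750
Φ⁻¹(H) = 0.5793
Φ⁻¹(FA) = -0.3186
c = −½·[z(H) + z(FA)] = −0.5 × (0.5793 + (-0.3186)) = -0.13035
c < 0: the inspector has a liberal response bias.

c = -0.13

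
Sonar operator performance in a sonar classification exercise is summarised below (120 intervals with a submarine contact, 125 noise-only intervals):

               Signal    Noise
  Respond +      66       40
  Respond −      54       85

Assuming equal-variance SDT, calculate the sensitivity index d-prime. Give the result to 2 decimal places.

d-prime = 0.59

H = 66/120 = 0.5500
FA = 40/125 = 0.3200
z(0.5500) = 0.1257, z(0.3200) = -0.4677
d' = z(H) − z(FA) = 0.1257 − (-0.4677) = 0.5934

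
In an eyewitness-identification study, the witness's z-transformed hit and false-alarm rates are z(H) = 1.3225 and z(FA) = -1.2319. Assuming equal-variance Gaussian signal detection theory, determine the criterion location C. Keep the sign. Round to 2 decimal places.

c = −½·[z(H) + z(FA)] = −½·(1.3225 + (-1.2319)) = -0.0453
c < 0: the witness has a liberal response bias.

C = -0.05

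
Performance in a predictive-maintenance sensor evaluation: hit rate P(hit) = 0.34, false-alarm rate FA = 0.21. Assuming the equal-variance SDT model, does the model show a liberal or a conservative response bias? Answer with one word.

z(H) = -0.412, z(FA) = -0.806
c = −½·(z(H) + z(FA)) = 0.609
c > 0 → conservative criterion (biased toward responding “no”).

conservative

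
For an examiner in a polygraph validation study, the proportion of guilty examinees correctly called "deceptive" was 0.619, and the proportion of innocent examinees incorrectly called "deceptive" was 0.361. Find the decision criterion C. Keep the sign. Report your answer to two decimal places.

C = 0.03

Φ⁻¹(H) = Φ⁻¹(0.619) = 0.3029
Φ⁻¹(FA) = Φ⁻¹(0.361) = -0.3558
c = −½·[z(H) + z(FA)] = −0.5 × (0.3029 + (-0.3558)) = 0.02645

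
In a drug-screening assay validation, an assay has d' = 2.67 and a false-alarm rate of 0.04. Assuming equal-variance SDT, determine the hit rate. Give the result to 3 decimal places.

z(false-alarm rate) = z(0.04) = -1.7507
z(H) = z(FA) + d' = -1.7507 + 2.67 = 0.9193
hit rate = Φ(0.9193) = 0.8210

hit rate = 0.821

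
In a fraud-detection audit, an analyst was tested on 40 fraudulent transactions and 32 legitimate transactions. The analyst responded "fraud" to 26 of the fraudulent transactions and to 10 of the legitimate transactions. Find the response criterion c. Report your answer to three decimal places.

c = 0.052

H = 26/40 = 0.6500
FA = 10/32 = 0.3125
z(H) = z(0.6500) = 0.3853
z(FA) = z(0.3125) = -0.4888
c = −½·[z(H) + z(FA)] = −0.5 × (0.3853 + (-0.4888)) = 0.05175
c > 0: the analyst has a conservative response bias.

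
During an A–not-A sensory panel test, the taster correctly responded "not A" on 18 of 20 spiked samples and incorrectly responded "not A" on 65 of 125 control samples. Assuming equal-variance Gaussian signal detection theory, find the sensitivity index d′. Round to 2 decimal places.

H = 18/20 = 0.9000
FA = 65/125 = 0.5200
z(H) = z(0.9000) = 1.2816
z(FA) = z(0.5200) = 0.0502
d' = z(H) − z(FA) = 1.2816 − 0.0502 = 1.2314

d′ = 1.23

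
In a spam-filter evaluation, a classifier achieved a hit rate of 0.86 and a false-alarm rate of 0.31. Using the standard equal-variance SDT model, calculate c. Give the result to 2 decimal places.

c = -0.29

Φ⁻¹(H) = Φ⁻¹(0.86) = 1.0803
Φ⁻¹(FA) = Φ⁻¹(0.31) = -0.4959
c = −½·[z(H) + z(FA)] = −0.5 × (1.0803 + (-0.4959)) = -0.2922
c < 0: the classifier has a liberal response bias.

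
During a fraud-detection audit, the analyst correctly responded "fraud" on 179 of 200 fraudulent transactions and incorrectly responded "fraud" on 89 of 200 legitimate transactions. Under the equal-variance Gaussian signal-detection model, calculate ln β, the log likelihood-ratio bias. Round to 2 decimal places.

ln β = -0.78

H = 179/200 = 0.8950
FA = 89/200 = 0.4450
z(H) = 1.254
z(FA) = -0.138
ln β = −½·[z(H)² − z(FA)²] = −0.5 × (1.573 − 0.019) = -0.777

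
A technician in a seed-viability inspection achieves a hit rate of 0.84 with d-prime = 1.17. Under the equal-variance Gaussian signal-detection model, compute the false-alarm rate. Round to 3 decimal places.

false-alarm rate = 0.430

z(hit rate) = z(0.84) = 0.9945
z(FA) = z(H) − d' = 0.9945 − 1.17 = -0.1755
false-alarm rate = Φ(-0.1755) = 0.4303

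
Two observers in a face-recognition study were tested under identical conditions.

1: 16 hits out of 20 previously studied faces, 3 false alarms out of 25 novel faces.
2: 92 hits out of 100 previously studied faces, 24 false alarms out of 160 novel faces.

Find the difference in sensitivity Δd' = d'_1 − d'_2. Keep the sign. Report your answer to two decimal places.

1: z(0.8000) = 0.842, z(0.1200) = -1.175, d' = 2.017
2: z(0.9200) = 1.405, z(0.1500) = -1.036, d' = 2.441
Δd' = d'_1 − d'_2 = 2.017 − 2.441 = -0.424
2 has the higher sensitivity.

Δd' = -0.42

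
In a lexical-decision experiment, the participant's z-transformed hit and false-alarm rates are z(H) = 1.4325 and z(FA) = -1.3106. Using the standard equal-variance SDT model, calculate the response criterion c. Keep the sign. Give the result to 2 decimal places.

c = −½·[z(H) + z(FA)] = −½·(1.4325 + (-1.3106)) = -0.06095

c = -0.06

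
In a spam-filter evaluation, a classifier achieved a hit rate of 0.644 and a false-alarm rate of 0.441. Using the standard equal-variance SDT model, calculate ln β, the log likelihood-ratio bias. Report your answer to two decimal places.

z(H) = 0.369
z(FA) = -0.148
ln β = −½·[z(H)² − z(FA)²] = −0.5 × (0.136 − 0.022) = -0.057

ln β = -0.06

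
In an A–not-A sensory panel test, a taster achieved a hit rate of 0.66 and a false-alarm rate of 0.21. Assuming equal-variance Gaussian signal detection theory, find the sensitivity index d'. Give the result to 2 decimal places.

Φ⁻¹(H) = 0.412
Φ⁻¹(FA) = -0.806
d' = z(H) − z(FA) = 0.412 − (-0.806) = 1.218

d' = 1.22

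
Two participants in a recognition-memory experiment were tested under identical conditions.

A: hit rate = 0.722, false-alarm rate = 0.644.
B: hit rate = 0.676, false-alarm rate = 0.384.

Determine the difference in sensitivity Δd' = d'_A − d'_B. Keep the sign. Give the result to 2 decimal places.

Δd' = -0.53

A: z(0.722) = 0.589, z(0.644) = 0.369, d' = 0.220
B: z(0.676) = 0.457, z(0.384) = -0.295, d' = 0.752
Δd' = d'_A − d'_B = 0.220 − 0.752 = -0.532
B has the higher sensitivity.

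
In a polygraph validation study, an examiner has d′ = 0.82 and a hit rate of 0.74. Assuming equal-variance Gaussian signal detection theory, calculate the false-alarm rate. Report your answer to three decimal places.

false-alarm rate = 0.430

z(hit rate) = z(0.74) = 0.6433
z(FA) = z(H) − d' = 0.6433 − 0.82 = -0.1767
false-alarm rate = Φ(-0.1767) = 0.4299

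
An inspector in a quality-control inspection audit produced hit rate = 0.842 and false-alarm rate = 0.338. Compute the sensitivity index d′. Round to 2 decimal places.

Φ⁻¹(H) = 1.0027
Φ⁻¹(FA) = -0.4179
d' = z(H) − z(FA) = 1.0027 − (-0.4179) = 1.4206

d′ = 1.42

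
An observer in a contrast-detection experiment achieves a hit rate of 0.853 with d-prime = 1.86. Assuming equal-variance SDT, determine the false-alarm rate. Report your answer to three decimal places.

z(hit rate) = z(0.853) = 1.0494
z(FA) = z(H) − d' = 1.0494 − 1.86 = -0.8106
false-alarm rate = Φ(-0.8106) = 0.2088

false-alarm rate = 0.209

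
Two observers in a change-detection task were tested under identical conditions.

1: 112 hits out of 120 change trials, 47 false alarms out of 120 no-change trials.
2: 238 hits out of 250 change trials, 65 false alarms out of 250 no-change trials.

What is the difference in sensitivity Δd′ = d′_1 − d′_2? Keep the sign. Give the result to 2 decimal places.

1: z(0.9333) = 1.501, z(0.3917) = -0.275, d' = 1.776
2: z(0.9520) = 1.665, z(0.2600) = -0.643, d' = 2.308
Δd' = d'_1 − d'_2 = 1.776 − 2.308 = -0.532
2 has the higher sensitivity.

Δd′ = -0.53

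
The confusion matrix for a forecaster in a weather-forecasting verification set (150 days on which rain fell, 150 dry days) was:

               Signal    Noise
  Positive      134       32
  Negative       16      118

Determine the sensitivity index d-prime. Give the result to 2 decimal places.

d-prime = 2.04

H = 134/150 = 0.8933
FA = 32/150 = 0.2133
Φ⁻¹(H) = 1.244
Φ⁻¹(FA) = -0.795
d' = z(H) − z(FA) = 1.244 − (-0.795) = 2.039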